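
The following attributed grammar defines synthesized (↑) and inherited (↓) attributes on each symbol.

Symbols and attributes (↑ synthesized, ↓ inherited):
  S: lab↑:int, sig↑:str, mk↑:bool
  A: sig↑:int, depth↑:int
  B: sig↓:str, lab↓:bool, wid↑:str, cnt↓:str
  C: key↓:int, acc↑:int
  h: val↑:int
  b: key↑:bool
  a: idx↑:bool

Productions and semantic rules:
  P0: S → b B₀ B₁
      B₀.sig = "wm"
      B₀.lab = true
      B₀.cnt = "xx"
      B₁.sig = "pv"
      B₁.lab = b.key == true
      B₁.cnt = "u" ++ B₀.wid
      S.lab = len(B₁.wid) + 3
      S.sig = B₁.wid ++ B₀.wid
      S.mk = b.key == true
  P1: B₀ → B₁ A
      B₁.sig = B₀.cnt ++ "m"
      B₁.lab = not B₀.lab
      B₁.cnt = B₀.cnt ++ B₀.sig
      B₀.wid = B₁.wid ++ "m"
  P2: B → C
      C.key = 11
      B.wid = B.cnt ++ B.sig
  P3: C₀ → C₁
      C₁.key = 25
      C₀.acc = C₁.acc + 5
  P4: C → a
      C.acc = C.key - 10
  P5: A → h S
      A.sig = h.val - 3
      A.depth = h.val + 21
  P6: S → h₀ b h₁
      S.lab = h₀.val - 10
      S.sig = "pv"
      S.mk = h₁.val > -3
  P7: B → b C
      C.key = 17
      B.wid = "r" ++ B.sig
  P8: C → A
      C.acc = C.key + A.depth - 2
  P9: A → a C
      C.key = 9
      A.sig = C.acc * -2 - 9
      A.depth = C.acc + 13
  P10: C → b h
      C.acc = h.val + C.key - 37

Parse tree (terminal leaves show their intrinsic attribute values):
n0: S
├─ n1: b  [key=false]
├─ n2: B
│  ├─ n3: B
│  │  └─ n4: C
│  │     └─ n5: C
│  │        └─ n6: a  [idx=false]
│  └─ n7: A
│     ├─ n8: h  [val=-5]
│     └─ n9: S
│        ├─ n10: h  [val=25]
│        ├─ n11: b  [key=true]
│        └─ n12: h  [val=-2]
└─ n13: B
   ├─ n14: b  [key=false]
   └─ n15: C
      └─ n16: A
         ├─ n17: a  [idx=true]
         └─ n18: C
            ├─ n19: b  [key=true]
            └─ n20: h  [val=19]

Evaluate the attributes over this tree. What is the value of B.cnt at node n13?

1. n1.key = false  [terminal]
2. n2.sig = "wm"  ["wm"]
3. n2.lab = true  [true]
4. n2.cnt = "xx"  ["xx"]
5. n3.sig = "xxm"  [B₀.cnt ++ "m"]
6. n3.lab = false  [not B₀.lab]
7. n3.cnt = "xxwm"  [B₀.cnt ++ B₀.sig]
8. n4.key = 11  [11]
9. n5.key = 25  [25]
10. n6.idx = false  [terminal]
11. n5.acc = 15  [C.key - 10]
12. n4.acc = 20  [C₁.acc + 5]
13. n3.wid = "xxwmxxm"  [B.cnt ++ B.sig]
14. n8.val = -5  [terminal]
15. n10.val = 25  [terminal]
16. n11.key = true  [terminal]
17. n12.val = -2  [terminal]
18. n9.lab = 15  [h₀.val - 10]
19. n9.sig = "pv"  ["pv"]
20. n9.mk = true  [h₁.val > -3]
21. n7.sig = -8  [h.val - 3]
22. n7.depth = 16  [h.val + 21]
23. n2.wid = "xxwmxxmm"  [B₁.wid ++ "m"]
24. n13.sig = "pv"  ["pv"]
25. n13.lab = false  [b.key == true]
26. n13.cnt = "uxxwmxxmm"  ["u" ++ B₀.wid]
27. n14.key = false  [terminal]
28. n15.key = 17  [17]
29. n17.idx = true  [terminal]
30. n18.key = 9  [9]
31. n19.key = true  [terminal]
32. n20.val = 19  [terminal]
33. n18.acc = -9  [h.val + C.key - 37]
34. n16.sig = 9  [C.acc * -2 - 9]
35. n16.depth = 4  [C.acc + 13]
36. n15.acc = 19  [C.key + A.depth - 2]
37. n13.wid = "rpv"  ["r" ++ B.sig]
38. n0.lab = 6  [len(B₁.wid) + 3]
39. n0.sig = "rpvxxwmxxmm"  [B₁.wid ++ B₀.wid]
40. n0.mk = false  [b.key == true]

"uxxwmxxmm"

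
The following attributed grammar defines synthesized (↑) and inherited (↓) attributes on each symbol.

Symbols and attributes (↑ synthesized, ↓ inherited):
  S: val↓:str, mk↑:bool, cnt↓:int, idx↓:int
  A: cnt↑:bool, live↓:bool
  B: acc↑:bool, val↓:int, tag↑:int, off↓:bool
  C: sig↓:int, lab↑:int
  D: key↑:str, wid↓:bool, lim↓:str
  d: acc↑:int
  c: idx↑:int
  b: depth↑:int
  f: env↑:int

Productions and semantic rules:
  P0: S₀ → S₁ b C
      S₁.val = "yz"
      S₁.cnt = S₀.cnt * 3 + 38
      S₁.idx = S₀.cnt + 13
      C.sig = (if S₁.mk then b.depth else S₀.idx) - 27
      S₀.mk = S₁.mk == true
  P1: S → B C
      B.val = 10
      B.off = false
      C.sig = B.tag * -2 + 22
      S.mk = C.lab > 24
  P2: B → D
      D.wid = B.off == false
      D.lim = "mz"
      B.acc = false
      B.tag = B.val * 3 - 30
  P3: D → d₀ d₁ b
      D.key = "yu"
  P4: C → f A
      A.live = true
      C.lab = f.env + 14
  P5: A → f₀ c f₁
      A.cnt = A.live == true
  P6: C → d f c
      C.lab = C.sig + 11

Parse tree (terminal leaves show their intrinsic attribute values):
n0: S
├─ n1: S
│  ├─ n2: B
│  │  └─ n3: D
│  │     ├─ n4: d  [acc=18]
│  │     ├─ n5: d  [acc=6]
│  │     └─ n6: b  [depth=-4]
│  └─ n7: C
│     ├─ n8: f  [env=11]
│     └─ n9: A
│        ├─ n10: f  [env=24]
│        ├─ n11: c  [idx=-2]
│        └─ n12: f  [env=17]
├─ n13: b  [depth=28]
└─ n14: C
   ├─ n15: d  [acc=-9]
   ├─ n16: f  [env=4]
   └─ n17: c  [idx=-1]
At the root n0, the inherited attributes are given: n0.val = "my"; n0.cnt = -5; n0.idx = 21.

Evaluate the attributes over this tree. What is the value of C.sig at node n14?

1

1. n0.val = "my"  [given at root]
2. n0.cnt = -5  [given at root]
3. n0.idx = 21  [given at root]
4. n1.val = "yz"  ["yz"]
5. n1.cnt = 23  [S₀.cnt * 3 + 38]
6. n1.idx = 8  [S₀.cnt + 13]
7. n2.val = 10  [10]
8. n2.off = false  [false]
9. n3.wid = true  [B.off == false]
10. n3.lim = "mz"  ["mz"]
11. n4.acc = 18  [terminal]
12. n5.acc = 6  [terminal]
13. n6.depth = -4  [terminal]
14. n3.key = "yu"  ["yu"]
15. n2.acc = false  [false]
16. n2.tag = 0  [B.val * 3 - 30]
17. n7.sig = 22  [B.tag * -2 + 22]
18. n8.env = 11  [terminal]
19. n9.live = true  [true]
20. n10.env = 24  [terminal]
21. n11.idx = -2  [terminal]
22. n12.env = 17  [terminal]
23. n9.cnt = true  [A.live == true]
24. n7.lab = 25  [f.env + 14]
25. n1.mk = true  [C.lab > 24]
26. n13.depth = 28  [terminal]
27. n14.sig = 1  [(if S₁.mk then b.depth else S₀.idx) - 27]
28. n15.acc = -9  [terminal]
29. n16.env = 4  [terminal]
30. n17.idx = -1  [terminal]
31. n14.lab = 12  [C.sig + 11]
32. n0.mk = true  [S₁.mk == true]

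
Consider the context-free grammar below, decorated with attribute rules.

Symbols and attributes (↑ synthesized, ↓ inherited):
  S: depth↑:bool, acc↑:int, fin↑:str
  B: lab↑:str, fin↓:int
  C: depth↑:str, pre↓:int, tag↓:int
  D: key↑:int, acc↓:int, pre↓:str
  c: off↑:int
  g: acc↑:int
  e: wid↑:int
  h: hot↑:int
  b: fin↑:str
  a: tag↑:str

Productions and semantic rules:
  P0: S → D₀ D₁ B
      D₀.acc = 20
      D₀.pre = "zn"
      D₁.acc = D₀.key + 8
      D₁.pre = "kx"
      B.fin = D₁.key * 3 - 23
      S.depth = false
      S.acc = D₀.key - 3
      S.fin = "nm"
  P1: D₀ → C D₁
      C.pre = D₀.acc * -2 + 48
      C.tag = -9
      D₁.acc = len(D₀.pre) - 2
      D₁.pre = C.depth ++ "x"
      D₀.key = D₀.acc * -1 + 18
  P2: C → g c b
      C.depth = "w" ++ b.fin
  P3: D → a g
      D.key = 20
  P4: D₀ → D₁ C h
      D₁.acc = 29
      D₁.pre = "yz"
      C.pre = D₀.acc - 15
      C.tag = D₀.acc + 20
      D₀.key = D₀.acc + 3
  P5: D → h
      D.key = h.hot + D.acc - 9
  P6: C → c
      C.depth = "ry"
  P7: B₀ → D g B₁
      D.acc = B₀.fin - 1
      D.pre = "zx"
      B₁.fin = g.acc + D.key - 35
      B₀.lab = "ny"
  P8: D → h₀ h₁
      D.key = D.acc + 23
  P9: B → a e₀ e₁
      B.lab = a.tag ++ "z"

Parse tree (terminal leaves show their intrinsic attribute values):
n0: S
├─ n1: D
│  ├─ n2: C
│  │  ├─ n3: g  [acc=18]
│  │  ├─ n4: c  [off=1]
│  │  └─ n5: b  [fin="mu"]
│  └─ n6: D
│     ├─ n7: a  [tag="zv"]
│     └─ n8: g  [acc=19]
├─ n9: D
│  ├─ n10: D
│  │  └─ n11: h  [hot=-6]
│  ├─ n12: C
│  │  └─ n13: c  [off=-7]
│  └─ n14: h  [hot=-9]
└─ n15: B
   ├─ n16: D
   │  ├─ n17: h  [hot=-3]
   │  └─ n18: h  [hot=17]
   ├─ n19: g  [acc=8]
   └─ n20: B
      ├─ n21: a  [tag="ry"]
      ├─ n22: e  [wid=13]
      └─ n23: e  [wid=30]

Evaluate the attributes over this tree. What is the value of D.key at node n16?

1. n1.acc = 20  [20]
2. n1.pre = "zn"  ["zn"]
3. n2.pre = 8  [D₀.acc * -2 + 48]
4. n2.tag = -9  [-9]
5. n3.acc = 18  [terminal]
6. n4.off = 1  [terminal]
7. n5.fin = "mu"  [terminal]
8. n2.depth = "wmu"  ["w" ++ b.fin]
9. n6.acc = 0  [len(D₀.pre) - 2]
10. n6.pre = "wmux"  [C.depth ++ "x"]
11. n7.tag = "zv"  [terminal]
12. n8.acc = 19  [terminal]
13. n6.key = 20  [20]
14. n1.key = -2  [D₀.acc * -1 + 18]
15. n9.acc = 6  [D₀.key + 8]
16. n9.pre = "kx"  ["kx"]
17. n10.acc = 29  [29]
18. n10.pre = "yz"  ["yz"]
19. n11.hot = -6  [terminal]
20. n10.key = 14  [h.hot + D.acc - 9]
21. n12.pre = -9  [D₀.acc - 15]
22. n12.tag = 26  [D₀.acc + 20]
23. n13.off = -7  [terminal]
24. n12.depth = "ry"  ["ry"]
25. n14.hot = -9  [terminal]
26. n9.key = 9  [D₀.acc + 3]
27. n15.fin = 4  [D₁.key * 3 - 23]
28. n16.acc = 3  [B₀.fin - 1]
29. n16.pre = "zx"  ["zx"]
30. n17.hot = -3  [terminal]
31. n18.hot = 17  [terminal]
32. n16.key = 26  [D.acc + 23]
33. n19.acc = 8  [terminal]
34. n20.fin = -1  [g.acc + D.key - 35]
35. n21.tag = "ry"  [terminal]
36. n22.wid = 13  [terminal]
37. n23.wid = 30  [terminal]
38. n20.lab = "ryz"  [a.tag ++ "z"]
39. n15.lab = "ny"  ["ny"]
40. n0.depth = false  [false]
41. n0.acc = -5  [D₀.key - 3]
42. n0.fin = "nm"  ["nm"]

26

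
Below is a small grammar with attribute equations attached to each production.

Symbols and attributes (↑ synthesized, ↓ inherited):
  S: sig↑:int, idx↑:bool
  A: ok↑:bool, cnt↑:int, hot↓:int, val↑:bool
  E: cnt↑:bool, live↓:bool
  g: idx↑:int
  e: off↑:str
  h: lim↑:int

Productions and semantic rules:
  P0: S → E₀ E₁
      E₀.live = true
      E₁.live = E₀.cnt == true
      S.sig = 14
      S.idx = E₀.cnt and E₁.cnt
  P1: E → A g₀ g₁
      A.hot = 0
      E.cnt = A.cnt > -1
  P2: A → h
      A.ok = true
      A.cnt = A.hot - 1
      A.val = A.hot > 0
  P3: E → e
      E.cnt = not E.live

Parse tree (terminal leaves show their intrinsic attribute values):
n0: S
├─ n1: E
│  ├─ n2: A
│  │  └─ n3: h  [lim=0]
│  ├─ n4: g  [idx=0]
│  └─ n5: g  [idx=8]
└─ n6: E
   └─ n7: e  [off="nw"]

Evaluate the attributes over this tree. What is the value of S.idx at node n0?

false

1. n1.live = true  [true]
2. n2.hot = 0  [0]
3. n3.lim = 0  [terminal]
4. n2.ok = true  [true]
5. n2.cnt = -1  [A.hot - 1]
6. n2.val = false  [A.hot > 0]
7. n4.idx = 0  [terminal]
8. n5.idx = 8  [terminal]
9. n1.cnt = false  [A.cnt > -1]
10. n6.live = false  [E₀.cnt == true]
11. n7.off = "nw"  [terminal]
12. n6.cnt = true  [not E.live]
13. n0.sig = 14  [14]
14. n0.idx = false  [E₀.cnt and E₁.cnt]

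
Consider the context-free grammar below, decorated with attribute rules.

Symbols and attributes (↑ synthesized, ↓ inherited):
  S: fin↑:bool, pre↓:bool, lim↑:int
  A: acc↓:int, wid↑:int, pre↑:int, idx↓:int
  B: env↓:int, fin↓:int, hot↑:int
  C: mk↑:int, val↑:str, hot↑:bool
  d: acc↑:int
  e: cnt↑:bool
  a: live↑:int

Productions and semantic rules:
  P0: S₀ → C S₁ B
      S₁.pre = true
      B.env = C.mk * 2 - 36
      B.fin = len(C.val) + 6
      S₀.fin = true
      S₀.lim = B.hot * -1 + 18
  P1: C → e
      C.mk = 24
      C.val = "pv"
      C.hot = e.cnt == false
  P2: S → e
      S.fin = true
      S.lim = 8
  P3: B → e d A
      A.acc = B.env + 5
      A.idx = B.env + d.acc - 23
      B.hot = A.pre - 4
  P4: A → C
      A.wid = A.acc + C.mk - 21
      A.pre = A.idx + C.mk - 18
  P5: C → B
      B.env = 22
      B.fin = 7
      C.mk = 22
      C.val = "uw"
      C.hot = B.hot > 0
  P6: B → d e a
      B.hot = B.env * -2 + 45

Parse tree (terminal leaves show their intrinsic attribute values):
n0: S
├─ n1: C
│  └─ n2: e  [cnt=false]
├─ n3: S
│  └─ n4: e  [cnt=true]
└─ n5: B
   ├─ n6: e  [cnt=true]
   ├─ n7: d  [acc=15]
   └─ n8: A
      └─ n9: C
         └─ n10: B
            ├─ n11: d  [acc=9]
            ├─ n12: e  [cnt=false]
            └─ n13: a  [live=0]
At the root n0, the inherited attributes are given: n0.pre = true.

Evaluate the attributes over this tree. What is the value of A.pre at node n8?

1. n0.pre = true  [given at root]
2. n2.cnt = false  [terminal]
3. n1.mk = 24  [24]
4. n1.val = "pv"  ["pv"]
5. n1.hot = true  [e.cnt == false]
6. n3.pre = true  [true]
7. n4.cnt = true  [terminal]
8. n3.fin = true  [true]
9. n3.lim = 8  [8]
10. n5.env = 12  [C.mk * 2 - 36]
11. n5.fin = 8  [len(C.val) + 6]
12. n6.cnt = true  [terminal]
13. n7.acc = 15  [terminal]
14. n8.acc = 17  [B.env + 5]
15. n8.idx = 4  [B.env + d.acc - 23]
16. n10.env = 22  [22]
17. n10.fin = 7  [7]
18. n11.acc = 9  [terminal]
19. n12.cnt = false  [terminal]
20. n13.live = 0  [terminal]
21. n10.hot = 1  [B.env * -2 + 45]
22. n9.mk = 22  [22]
23. n9.val = "uw"  ["uw"]
24. n9.hot = true  [B.hot > 0]
25. n8.wid = 18  [A.acc + C.mk - 21]
26. n8.pre = 8  [A.idx + C.mk - 18]
27. n5.hot = 4  [A.pre - 4]
28. n0.fin = true  [true]
29. n0.lim = 14  [B.hot * -1 + 18]

8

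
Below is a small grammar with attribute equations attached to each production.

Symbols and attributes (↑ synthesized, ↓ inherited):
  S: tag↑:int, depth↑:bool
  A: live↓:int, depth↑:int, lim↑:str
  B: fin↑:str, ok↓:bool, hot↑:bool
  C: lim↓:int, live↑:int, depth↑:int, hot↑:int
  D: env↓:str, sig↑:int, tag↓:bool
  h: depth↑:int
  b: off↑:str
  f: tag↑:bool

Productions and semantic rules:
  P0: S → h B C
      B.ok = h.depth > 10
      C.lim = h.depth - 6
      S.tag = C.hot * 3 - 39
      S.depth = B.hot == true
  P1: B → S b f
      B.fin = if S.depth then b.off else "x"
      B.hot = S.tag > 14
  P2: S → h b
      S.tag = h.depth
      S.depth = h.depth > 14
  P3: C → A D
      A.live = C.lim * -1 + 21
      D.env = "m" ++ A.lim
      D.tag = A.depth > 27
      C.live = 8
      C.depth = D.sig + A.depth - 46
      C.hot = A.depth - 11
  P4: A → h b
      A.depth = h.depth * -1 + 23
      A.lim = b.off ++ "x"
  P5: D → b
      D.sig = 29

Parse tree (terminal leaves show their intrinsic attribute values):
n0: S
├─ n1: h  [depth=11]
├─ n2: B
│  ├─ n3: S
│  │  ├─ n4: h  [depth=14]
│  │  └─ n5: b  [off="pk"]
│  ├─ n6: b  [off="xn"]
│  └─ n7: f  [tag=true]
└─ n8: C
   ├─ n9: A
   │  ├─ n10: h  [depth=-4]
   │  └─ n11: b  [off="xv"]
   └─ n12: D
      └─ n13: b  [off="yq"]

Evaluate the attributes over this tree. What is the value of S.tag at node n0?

1. n1.depth = 11  [terminal]
2. n2.ok = true  [h.depth > 10]
3. n4.depth = 14  [terminal]
4. n5.off = "pk"  [terminal]
5. n3.tag = 14  [h.depth]
6. n3.depth = false  [h.depth > 14]
7. n6.off = "xn"  [terminal]
8. n7.tag = true  [terminal]
9. n2.fin = "x"  [if S.depth then b.off else "x"]
10. n2.hot = false  [S.tag > 14]
11. n8.lim = 5  [h.depth - 6]
12. n9.live = 16  [C.lim * -1 + 21]
13. n10.depth = -4  [terminal]
14. n11.off = "xv"  [terminal]
15. n9.depth = 27  [h.depth * -1 + 23]
16. n9.lim = "xvx"  [b.off ++ "x"]
17. n12.env = "mxvx"  ["m" ++ A.lim]
18. n12.tag = false  [A.depth > 27]
19. n13.off = "yq"  [terminal]
20. n12.sig = 29  [29]
21. n8.live = 8  [8]
22. n8.depth = 10  [D.sig + A.depth - 46]
23. n8.hot = 16  [A.depth - 11]
24. n0.tag = 9  [C.hot * 3 - 39]
25. n0.depth = false  [B.hot == true]

9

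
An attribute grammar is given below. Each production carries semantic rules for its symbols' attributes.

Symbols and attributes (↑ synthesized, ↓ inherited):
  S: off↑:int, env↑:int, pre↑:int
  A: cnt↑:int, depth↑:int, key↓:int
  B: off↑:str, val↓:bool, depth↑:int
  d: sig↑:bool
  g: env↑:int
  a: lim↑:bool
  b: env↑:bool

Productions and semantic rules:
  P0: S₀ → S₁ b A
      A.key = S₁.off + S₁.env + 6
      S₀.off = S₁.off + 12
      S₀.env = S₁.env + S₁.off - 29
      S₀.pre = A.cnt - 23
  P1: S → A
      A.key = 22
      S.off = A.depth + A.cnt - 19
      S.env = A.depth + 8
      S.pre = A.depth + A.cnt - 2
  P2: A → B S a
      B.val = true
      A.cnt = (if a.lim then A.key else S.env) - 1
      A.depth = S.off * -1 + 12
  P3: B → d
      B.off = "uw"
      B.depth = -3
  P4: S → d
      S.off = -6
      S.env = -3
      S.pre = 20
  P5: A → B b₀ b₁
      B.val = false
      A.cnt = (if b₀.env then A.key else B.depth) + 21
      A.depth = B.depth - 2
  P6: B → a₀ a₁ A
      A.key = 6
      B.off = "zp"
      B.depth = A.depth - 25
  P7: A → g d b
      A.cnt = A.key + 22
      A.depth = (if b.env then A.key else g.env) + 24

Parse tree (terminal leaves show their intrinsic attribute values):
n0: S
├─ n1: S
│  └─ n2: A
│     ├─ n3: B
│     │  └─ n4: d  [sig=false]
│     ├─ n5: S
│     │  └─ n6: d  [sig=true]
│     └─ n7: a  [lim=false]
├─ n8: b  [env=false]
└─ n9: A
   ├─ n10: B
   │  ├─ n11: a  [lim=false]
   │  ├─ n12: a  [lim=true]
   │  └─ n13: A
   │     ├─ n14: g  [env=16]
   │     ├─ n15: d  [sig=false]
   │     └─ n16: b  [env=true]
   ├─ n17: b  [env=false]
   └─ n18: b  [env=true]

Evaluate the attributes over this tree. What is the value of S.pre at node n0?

1. n2.key = 22  [22]
2. n3.val = true  [true]
3. n4.sig = false  [terminal]
4. n3.off = "uw"  ["uw"]
5. n3.depth = -3  [-3]
6. n6.sig = true  [terminal]
7. n5.off = -6  [-6]
8. n5.env = -3  [-3]
9. n5.pre = 20  [20]
10. n7.lim = false  [terminal]
11. n2.cnt = -4  [(if a.lim then A.key else S.env) - 1]
12. n2.depth = 18  [S.off * -1 + 12]
13. n1.off = -5  [A.depth + A.cnt - 19]
14. n1.env = 26  [A.depth + 8]
15. n1.pre = 12  [A.depth + A.cnt - 2]
16. n8.env = false  [terminal]
17. n9.key = 27  [S₁.off + S₁.env + 6]
18. n10.val = false  [false]
19. n11.lim = false  [terminal]
20. n12.lim = true  [terminal]
21. n13.key = 6  [6]
22. n14.env = 16  [terminal]
23. n15.sig = false  [terminal]
24. n16.env = true  [terminal]
25. n13.cnt = 28  [A.key + 22]
26. n13.depth = 30  [(if b.env then A.key else g.env) + 24]
27. n10.off = "zp"  ["zp"]
28. n10.depth = 5  [A.depth - 25]
29. n17.env = false  [terminal]
30. n18.env = true  [terminal]
31. n9.cnt = 26  [(if b₀.env then A.key else B.depth) + 21]
32. n9.depth = 3  [B.depth - 2]
33. n0.off = 7  [S₁.off + 12]
34. n0.env = -8  [S₁.env + S₁.off - 29]
35. n0.pre = 3  [A.cnt - 23]

3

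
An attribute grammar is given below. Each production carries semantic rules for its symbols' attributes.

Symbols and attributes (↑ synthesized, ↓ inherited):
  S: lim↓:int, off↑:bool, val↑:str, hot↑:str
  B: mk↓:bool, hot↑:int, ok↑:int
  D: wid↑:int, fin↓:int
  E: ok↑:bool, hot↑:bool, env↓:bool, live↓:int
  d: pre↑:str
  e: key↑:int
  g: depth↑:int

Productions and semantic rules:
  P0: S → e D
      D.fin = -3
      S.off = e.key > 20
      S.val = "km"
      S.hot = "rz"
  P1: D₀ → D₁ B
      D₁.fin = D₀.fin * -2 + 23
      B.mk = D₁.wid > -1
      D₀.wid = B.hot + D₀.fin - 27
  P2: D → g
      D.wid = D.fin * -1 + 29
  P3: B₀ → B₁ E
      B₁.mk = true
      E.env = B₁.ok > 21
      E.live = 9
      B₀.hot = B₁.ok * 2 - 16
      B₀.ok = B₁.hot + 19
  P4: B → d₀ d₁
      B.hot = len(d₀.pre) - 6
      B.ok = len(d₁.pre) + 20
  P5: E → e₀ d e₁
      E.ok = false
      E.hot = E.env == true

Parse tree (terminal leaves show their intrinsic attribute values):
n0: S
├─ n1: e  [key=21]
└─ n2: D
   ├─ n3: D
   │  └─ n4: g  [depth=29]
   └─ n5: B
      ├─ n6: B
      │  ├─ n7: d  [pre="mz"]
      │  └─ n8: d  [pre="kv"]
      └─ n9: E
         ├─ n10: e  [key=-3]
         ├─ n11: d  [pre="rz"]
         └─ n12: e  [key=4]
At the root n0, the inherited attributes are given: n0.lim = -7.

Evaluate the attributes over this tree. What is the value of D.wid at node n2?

-2

1. n0.lim = -7  [given at root]
2. n1.key = 21  [terminal]
3. n2.fin = -3  [-3]
4. n3.fin = 29  [D₀.fin * -2 + 23]
5. n4.depth = 29  [terminal]
6. n3.wid = 0  [D.fin * -1 + 29]
7. n5.mk = true  [D₁.wid > -1]
8. n6.mk = true  [true]
9. n7.pre = "mz"  [terminal]
10. n8.pre = "kv"  [terminal]
11. n6.hot = -4  [len(d₀.pre) - 6]
12. n6.ok = 22  [len(d₁.pre) + 20]
13. n9.env = true  [B₁.ok > 21]
14. n9.live = 9  [9]
15. n10.key = -3  [terminal]
16. n11.pre = "rz"  [terminal]
17. n12.key = 4  [terminal]
18. n9.ok = false  [false]
19. n9.hot = true  [E.env == true]
20. n5.hot = 28  [B₁.ok * 2 - 16]
21. n5.ok = 15  [B₁.hot + 19]
22. n2.wid = -2  [B.hot + D₀.fin - 27]
23. n0.off = true  [e.key > 20]
24. n0.val = "km"  ["km"]
25. n0.hot = "rz"  ["rz"]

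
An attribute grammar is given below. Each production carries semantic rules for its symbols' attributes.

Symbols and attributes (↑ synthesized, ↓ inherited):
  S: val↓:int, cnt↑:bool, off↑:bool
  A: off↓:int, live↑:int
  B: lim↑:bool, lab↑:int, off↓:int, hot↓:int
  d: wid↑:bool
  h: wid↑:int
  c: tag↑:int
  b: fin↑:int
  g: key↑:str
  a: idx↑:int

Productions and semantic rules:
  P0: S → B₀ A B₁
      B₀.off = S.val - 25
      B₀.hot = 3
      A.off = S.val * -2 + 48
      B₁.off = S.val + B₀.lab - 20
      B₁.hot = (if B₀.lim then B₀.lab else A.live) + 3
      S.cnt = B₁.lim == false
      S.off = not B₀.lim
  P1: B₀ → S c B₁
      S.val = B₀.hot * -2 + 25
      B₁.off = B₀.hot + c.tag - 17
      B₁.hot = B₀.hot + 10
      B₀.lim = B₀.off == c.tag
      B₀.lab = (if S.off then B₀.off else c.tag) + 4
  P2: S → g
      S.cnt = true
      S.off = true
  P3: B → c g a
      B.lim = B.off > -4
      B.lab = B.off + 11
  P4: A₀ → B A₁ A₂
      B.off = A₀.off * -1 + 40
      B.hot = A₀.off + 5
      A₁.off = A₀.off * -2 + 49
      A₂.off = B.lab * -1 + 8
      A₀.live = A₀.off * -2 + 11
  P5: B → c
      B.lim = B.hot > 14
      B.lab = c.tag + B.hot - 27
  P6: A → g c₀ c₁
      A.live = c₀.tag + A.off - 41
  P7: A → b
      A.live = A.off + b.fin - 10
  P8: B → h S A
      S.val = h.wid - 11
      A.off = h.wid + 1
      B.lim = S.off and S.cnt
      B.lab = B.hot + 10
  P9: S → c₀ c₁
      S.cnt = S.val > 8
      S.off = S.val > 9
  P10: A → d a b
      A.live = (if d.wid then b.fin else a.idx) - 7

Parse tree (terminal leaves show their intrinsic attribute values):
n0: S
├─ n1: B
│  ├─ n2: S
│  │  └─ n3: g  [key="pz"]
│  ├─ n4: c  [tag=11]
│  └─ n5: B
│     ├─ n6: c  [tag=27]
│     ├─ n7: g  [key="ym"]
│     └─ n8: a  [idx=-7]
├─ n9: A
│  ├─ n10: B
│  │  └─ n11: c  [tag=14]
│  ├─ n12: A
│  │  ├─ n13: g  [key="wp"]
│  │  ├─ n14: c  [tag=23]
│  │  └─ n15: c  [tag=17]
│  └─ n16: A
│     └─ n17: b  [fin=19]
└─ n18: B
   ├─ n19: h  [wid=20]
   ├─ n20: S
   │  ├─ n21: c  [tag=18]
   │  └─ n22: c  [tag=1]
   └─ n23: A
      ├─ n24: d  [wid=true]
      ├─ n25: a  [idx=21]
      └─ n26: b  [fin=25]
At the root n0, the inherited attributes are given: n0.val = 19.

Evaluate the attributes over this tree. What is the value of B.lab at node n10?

2

1. n0.val = 19  [given at root]
2. n1.off = -6  [S.val - 25]
3. n1.hot = 3  [3]
4. n2.val = 19  [B₀.hot * -2 + 25]
5. n3.key = "pz"  [terminal]
6. n2.cnt = true  [true]
7. n2.off = true  [true]
8. n4.tag = 11  [terminal]
9. n5.off = -3  [B₀.hot + c.tag - 17]
10. n5.hot = 13  [B₀.hot + 10]
11. n6.tag = 27  [terminal]
12. n7.key = "ym"  [terminal]
13. n8.idx = -7  [terminal]
14. n5.lim = true  [B.off > -4]
15. n5.lab = 8  [B.off + 11]
16. n1.lim = false  [B₀.off == c.tag]
17. n1.lab = -2  [(if S.off then B₀.off else c.tag) + 4]
18. n9.off = 10  [S.val * -2 + 48]
19. n10.off = 30  [A₀.off * -1 + 40]
20. n10.hot = 15  [A₀.off + 5]
21. n11.tag = 14  [terminal]
22. n10.lim = true  [B.hot > 14]
23. n10.lab = 2  [c.tag + B.hot - 27]
24. n12.off = 29  [A₀.off * -2 + 49]
25. n13.key = "wp"  [terminal]
26. n14.tag = 23  [terminal]
27. n15.tag = 17  [terminal]
28. n12.live = 11  [c₀.tag + A.off - 41]
29. n16.off = 6  [B.lab * -1 + 8]
30. n17.fin = 19  [terminal]
31. n16.live = 15  [A.off + b.fin - 10]
32. n9.live = -9  [A₀.off * -2 + 11]
33. n18.off = -3  [S.val + B₀.lab - 20]
34. n18.hot = -6  [(if B₀.lim then B₀.lab else A.live) + 3]
35. n19.wid = 20  [terminal]
36. n20.val = 9  [h.wid - 11]
37. n21.tag = 18  [terminal]
38. n22.tag = 1  [terminal]
39. n20.cnt = true  [S.val > 8]
40. n20.off = false  [S.val > 9]
41. n23.off = 21  [h.wid + 1]
42. n24.wid = true  [terminal]
43. n25.idx = 21  [terminal]
44. n26.fin = 25  [terminal]
45. n23.live = 18  [(if d.wid then b.fin else a.idx) - 7]
46. n18.lim = false  [S.off and S.cnt]
47. n18.lab = 4  [B.hot + 10]
48. n0.cnt = true  [B₁.lim == false]
49. n0.off = true  [not B₀.lim]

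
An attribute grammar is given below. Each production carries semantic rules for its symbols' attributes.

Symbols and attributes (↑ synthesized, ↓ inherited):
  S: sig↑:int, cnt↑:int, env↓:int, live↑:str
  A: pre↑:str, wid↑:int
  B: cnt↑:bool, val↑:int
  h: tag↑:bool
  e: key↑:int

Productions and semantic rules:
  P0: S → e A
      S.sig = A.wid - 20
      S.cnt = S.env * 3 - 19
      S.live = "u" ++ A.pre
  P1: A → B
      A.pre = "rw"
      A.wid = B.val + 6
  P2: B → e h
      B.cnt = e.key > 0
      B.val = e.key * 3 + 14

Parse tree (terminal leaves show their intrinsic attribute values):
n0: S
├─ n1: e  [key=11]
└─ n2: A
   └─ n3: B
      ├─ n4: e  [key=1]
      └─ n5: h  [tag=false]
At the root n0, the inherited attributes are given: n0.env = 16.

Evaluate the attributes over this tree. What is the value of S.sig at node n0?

1. n0.env = 16  [given at root]
2. n1.key = 11  [terminal]
3. n4.key = 1  [terminal]
4. n5.tag = false  [terminal]
5. n3.cnt = true  [e.key > 0]
6. n3.val = 17  [e.key * 3 + 14]
7. n2.pre = "rw"  ["rw"]
8. n2.wid = 23  [B.val + 6]
9. n0.sig = 3  [A.wid - 20]
10. n0.cnt = 29  [S.env * 3 - 19]
11. n0.live = "urw"  ["u" ++ A.pre]

3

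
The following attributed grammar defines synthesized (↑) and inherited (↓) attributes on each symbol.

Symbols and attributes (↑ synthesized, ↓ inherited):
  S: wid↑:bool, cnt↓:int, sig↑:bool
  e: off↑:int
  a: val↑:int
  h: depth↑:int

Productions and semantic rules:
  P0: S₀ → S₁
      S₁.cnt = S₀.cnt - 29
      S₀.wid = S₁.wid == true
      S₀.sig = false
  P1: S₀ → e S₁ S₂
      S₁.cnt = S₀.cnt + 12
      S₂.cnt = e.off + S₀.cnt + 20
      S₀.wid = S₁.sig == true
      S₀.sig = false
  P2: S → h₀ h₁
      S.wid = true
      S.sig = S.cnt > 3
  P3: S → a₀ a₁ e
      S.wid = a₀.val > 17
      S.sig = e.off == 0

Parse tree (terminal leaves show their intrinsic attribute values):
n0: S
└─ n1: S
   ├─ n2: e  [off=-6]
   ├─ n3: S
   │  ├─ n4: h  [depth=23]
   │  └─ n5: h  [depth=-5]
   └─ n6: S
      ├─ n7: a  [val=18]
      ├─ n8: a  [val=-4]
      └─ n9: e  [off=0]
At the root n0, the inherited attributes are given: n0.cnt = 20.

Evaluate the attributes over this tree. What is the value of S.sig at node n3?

1. n0.cnt = 20  [given at root]
2. n1.cnt = -9  [S₀.cnt - 29]
3. n2.off = -6  [terminal]
4. n3.cnt = 3  [S₀.cnt + 12]
5. n4.depth = 23  [terminal]
6. n5.depth = -5  [terminal]
7. n3.wid = true  [true]
8. n3.sig = false  [S.cnt > 3]
9. n6.cnt = 5  [e.off + S₀.cnt + 20]
10. n7.val = 18  [terminal]
11. n8.val = -4  [terminal]
12. n9.off = 0  [terminal]
13. n6.wid = true  [a₀.val > 17]
14. n6.sig = true  [e.off == 0]
15. n1.wid = false  [S₁.sig == true]
16. n1.sig = false  [false]
17. n0.wid = false  [S₁.wid == true]
18. n0.sig = false  [false]

false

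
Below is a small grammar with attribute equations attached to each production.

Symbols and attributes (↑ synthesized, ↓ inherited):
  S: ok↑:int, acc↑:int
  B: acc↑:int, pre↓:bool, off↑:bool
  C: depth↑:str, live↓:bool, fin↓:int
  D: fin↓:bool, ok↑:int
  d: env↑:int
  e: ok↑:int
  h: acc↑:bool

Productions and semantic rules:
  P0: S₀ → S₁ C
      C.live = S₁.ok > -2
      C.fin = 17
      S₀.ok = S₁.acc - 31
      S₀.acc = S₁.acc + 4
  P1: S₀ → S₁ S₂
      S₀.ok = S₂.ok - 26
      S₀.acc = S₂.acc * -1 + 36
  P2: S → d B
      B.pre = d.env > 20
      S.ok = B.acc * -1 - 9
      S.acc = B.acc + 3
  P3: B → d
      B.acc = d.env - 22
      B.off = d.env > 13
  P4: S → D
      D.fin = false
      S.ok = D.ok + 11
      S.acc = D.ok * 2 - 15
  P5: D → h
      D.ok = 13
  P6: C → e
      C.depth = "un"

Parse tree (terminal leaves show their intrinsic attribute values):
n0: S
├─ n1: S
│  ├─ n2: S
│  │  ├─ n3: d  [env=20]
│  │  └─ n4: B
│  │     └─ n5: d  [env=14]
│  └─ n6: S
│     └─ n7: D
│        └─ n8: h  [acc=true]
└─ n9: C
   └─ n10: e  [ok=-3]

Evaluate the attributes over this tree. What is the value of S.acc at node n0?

1. n3.env = 20  [terminal]
2. n4.pre = false  [d.env > 20]
3. n5.env = 14  [terminal]
4. n4.acc = -8  [d.env - 22]
5. n4.off = true  [d.env > 13]
6. n2.ok = -1  [B.acc * -1 - 9]
7. n2.acc = -5  [B.acc + 3]
8. n7.fin = false  [false]
9. n8.acc = true  [terminal]
10. n7.ok = 13  [13]
11. n6.ok = 24  [D.ok + 11]
12. n6.acc = 11  [D.ok * 2 - 15]
13. n1.ok = -2  [S₂.ok - 26]
14. n1.acc = 25  [S₂.acc * -1 + 36]
15. n9.live = false  [S₁.ok > -2]
16. n9.fin = 17  [17]
17. n10.ok = -3  [terminal]
18. n9.depth = "un"  ["un"]
19. n0.ok = -6  [S₁.acc - 31]
20. n0.acc = 29  [S₁.acc + 4]

29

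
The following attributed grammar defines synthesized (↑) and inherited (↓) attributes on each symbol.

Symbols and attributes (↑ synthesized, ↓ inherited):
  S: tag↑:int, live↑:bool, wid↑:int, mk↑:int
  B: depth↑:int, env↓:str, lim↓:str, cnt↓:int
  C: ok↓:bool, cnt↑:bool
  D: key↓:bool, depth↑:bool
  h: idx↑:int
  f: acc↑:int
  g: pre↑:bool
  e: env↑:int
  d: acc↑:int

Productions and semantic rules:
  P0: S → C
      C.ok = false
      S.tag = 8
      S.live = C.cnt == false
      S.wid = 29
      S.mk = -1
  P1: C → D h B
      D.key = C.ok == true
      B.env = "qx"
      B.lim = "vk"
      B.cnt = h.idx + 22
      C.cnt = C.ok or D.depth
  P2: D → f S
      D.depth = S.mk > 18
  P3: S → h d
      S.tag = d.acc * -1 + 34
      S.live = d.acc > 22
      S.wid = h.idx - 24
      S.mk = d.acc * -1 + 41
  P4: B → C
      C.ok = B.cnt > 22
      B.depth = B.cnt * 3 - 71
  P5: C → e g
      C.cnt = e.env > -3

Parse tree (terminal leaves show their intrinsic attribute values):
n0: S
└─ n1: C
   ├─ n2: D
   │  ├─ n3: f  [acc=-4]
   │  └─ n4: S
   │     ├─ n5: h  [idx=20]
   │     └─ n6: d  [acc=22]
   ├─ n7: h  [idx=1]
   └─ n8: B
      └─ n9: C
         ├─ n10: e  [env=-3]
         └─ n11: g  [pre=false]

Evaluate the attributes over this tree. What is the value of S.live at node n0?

1. n1.ok = false  [false]
2. n2.key = false  [C.ok == true]
3. n3.acc = -4  [terminal]
4. n5.idx = 20  [terminal]
5. n6.acc = 22  [terminal]
6. n4.tag = 12  [d.acc * -1 + 34]
7. n4.live = false  [d.acc > 22]
8. n4.wid = -4  [h.idx - 24]
9. n4.mk = 19  [d.acc * -1 + 41]
10. n2.depth = true  [S.mk > 18]
11. n7.idx = 1  [terminal]
12. n8.env = "qx"  ["qx"]
13. n8.lim = "vk"  ["vk"]
14. n8.cnt = 23  [h.idx + 22]
15. n9.ok = true  [B.cnt > 22]
16. n10.env = -3  [terminal]
17. n11.pre = false  [terminal]
18. n9.cnt = false  [e.env > -3]
19. n8.depth = -2  [B.cnt * 3 - 71]
20. n1.cnt = true  [C.ok or D.depth]
21. n0.tag = 8  [8]
22. n0.live = false  [C.cnt == false]
23. n0.wid = 29  [29]
24. n0.mk = -1  [-1]

false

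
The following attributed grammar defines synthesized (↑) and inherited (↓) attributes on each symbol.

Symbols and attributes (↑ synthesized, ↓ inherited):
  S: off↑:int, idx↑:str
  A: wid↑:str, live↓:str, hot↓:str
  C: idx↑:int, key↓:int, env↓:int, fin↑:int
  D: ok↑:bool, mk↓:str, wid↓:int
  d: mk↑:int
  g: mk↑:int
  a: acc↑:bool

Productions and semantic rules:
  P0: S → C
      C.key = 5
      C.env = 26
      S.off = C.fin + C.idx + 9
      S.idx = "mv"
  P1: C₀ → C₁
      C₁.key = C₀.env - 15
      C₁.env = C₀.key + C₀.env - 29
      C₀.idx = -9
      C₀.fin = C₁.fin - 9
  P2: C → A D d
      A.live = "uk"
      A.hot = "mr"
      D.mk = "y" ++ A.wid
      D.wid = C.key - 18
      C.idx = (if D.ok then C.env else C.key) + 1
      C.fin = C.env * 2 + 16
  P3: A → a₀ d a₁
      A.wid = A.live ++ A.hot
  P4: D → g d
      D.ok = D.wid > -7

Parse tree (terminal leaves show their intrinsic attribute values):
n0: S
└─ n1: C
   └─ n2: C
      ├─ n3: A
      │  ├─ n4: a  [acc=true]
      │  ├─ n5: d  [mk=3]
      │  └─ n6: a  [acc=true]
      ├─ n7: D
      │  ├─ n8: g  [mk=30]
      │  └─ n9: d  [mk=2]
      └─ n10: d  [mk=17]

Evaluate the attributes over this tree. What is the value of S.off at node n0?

11

1. n1.key = 5  [5]
2. n1.env = 26  [26]
3. n2.key = 11  [C₀.env - 15]
4. n2.env = 2  [C₀.key + C₀.env - 29]
5. n3.live = "uk"  ["uk"]
6. n3.hot = "mr"  ["mr"]
7. n4.acc = true  [terminal]
8. n5.mk = 3  [terminal]
9. n6.acc = true  [terminal]
10. n3.wid = "ukmr"  [A.live ++ A.hot]
11. n7.mk = "yukmr"  ["y" ++ A.wid]
12. n7.wid = -7  [C.key - 18]
13. n8.mk = 30  [terminal]
14. n9.mk = 2  [terminal]
15. n7.ok = false  [D.wid > -7]
16. n10.mk = 17  [terminal]
17. n2.idx = 12  [(if D.ok then C.env else C.key) + 1]
18. n2.fin = 20  [C.env * 2 + 16]
19. n1.idx = -9  [-9]
20. n1.fin = 11  [C₁.fin - 9]
21. n0.off = 11  [C.fin + C.idx + 9]
22. n0.idx = "mv"  ["mv"]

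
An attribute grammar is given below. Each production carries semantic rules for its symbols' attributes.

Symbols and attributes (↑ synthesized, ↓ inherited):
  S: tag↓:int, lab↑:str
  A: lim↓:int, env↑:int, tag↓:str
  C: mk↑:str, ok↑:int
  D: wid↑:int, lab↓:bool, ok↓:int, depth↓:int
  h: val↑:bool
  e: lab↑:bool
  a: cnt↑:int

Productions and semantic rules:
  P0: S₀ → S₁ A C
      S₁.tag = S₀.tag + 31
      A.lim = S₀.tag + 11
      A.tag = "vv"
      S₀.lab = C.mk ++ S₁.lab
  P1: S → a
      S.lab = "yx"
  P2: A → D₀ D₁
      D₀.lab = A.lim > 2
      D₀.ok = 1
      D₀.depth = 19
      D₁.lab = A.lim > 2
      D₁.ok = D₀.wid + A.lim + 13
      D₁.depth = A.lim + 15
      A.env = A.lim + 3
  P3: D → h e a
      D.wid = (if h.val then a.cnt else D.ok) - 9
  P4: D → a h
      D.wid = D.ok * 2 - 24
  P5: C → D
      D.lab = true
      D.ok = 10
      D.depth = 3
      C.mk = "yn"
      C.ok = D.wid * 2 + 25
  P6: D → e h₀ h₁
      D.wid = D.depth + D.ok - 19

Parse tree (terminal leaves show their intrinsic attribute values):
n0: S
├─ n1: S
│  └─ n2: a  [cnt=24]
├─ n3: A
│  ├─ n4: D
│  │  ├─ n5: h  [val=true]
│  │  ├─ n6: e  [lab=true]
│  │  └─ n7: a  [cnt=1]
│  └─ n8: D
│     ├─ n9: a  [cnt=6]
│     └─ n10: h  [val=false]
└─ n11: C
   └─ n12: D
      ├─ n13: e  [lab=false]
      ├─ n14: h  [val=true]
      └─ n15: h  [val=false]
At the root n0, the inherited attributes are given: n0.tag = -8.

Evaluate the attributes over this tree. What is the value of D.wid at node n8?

1. n0.tag = -8  [given at root]
2. n1.tag = 23  [S₀.tag + 31]
3. n2.cnt = 24  [terminal]
4. n1.lab = "yx"  ["yx"]
5. n3.lim = 3  [S₀.tag + 11]
6. n3.tag = "vv"  ["vv"]
7. n4.lab = true  [A.lim > 2]
8. n4.ok = 1  [1]
9. n4.depth = 19  [19]
10. n5.val = true  [terminal]
11. n6.lab = true  [terminal]
12. n7.cnt = 1  [terminal]
13. n4.wid = -8  [(if h.val then a.cnt else D.ok) - 9]
14. n8.lab = true  [A.lim > 2]
15. n8.ok = 8  [D₀.wid + A.lim + 13]
16. n8.depth = 18  [A.lim + 15]
17. n9.cnt = 6  [terminal]
18. n10.val = false  [terminal]
19. n8.wid = -8  [D.ok * 2 - 24]
20. n3.env = 6  [A.lim + 3]
21. n12.lab = true  [true]
22. n12.ok = 10  [10]
23. n12.depth = 3  [3]
24. n13.lab = false  [terminal]
25. n14.val = true  [terminal]
26. n15.val = false  [terminal]
27. n12.wid = -6  [D.depth + D.ok - 19]
28. n11.mk = "yn"  ["yn"]
29. n11.ok = 13  [D.wid * 2 + 25]
30. n0.lab = "ynyx"  [C.mk ++ S₁.lab]

-8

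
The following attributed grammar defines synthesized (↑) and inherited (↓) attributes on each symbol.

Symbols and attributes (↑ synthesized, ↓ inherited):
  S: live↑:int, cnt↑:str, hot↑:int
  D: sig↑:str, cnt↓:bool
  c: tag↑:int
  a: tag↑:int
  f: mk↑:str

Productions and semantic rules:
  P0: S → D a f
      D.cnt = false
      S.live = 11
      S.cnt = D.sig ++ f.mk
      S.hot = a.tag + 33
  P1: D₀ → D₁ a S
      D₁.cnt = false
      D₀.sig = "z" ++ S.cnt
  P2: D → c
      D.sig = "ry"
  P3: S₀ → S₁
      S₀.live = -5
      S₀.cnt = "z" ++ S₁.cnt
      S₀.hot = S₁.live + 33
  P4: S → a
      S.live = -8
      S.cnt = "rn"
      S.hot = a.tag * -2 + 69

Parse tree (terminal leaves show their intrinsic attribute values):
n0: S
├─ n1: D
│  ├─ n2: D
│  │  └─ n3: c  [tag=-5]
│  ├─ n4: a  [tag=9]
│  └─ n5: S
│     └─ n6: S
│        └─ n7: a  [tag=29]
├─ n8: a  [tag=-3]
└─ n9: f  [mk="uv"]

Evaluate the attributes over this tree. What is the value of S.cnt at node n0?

"zzrnuv"

1. n1.cnt = false  [false]
2. n2.cnt = false  [false]
3. n3.tag = -5  [terminal]
4. n2.sig = "ry"  ["ry"]
5. n4.tag = 9  [terminal]
6. n7.tag = 29  [terminal]
7. n6.live = -8  [-8]
8. n6.cnt = "rn"  ["rn"]
9. n6.hot = 11  [a.tag * -2 + 69]
10. n5.live = -5  [-5]
11. n5.cnt = "zrn"  ["z" ++ S₁.cnt]
12. n5.hot = 25  [S₁.live + 33]
13. n1.sig = "zzrn"  ["z" ++ S.cnt]
14. n8.tag = -3  [terminal]
15. n9.mk = "uv"  [terminal]
16. n0.live = 11  [11]
17. n0.cnt = "zzrnuv"  [D.sig ++ f.mk]
18. n0.hot = 30  [a.tag + 33]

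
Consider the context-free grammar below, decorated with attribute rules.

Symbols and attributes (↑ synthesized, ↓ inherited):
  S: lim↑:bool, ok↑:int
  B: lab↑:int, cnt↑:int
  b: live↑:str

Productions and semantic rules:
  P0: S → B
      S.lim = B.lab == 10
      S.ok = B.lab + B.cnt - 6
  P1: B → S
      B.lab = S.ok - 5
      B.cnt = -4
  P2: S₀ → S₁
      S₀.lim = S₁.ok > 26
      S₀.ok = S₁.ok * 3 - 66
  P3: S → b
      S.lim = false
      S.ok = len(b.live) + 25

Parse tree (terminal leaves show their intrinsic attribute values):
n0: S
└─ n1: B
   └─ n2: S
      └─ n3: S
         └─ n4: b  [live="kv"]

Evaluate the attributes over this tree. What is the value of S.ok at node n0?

1. n4.live = "kv"  [terminal]
2. n3.lim = false  [false]
3. n3.ok = 27  [len(b.live) + 25]
4. n2.lim = true  [S₁.ok > 26]
5. n2.ok = 15  [S₁.ok * 3 - 66]
6. n1.lab = 10  [S.ok - 5]
7. n1.cnt = -4  [-4]
8. n0.lim = true  [B.lab == 10]
9. n0.ok = 0  [B.lab + B.cnt - 6]

0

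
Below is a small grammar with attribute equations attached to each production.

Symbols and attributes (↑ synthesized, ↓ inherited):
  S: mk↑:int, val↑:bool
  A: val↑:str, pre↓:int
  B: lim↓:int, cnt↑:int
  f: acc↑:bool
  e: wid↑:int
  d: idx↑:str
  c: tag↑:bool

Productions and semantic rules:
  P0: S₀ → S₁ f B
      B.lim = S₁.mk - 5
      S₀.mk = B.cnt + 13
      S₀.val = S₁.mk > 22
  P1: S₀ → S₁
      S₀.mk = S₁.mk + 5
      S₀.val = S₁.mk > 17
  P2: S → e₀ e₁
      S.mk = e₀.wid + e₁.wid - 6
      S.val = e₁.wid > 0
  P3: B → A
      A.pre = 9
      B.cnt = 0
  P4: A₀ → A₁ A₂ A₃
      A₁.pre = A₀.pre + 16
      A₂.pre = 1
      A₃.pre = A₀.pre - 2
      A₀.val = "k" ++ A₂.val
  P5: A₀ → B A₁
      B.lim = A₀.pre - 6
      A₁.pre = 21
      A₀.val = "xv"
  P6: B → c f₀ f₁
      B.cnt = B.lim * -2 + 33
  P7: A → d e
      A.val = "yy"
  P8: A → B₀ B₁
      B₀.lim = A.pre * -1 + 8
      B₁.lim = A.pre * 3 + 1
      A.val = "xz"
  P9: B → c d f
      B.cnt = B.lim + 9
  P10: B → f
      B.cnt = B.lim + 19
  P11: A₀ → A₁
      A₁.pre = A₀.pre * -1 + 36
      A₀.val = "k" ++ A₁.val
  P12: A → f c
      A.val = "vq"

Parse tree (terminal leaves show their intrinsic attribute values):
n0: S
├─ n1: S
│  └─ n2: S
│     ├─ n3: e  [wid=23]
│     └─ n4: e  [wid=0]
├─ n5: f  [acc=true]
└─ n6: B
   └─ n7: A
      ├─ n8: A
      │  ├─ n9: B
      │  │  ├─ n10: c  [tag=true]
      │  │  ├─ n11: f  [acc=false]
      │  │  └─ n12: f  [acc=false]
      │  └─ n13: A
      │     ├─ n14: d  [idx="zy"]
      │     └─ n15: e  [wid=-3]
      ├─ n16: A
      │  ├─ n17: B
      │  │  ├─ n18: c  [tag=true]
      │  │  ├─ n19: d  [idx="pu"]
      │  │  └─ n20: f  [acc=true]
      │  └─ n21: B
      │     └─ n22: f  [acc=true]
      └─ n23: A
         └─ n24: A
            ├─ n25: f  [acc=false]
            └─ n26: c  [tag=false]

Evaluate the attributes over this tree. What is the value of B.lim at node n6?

1. n3.wid = 23  [terminal]
2. n4.wid = 0  [terminal]
3. n2.mk = 17  [e₀.wid + e₁.wid - 6]
4. n2.val = false  [e₁.wid > 0]
5. n1.mk = 22  [S₁.mk + 5]
6. n1.val = false  [S₁.mk > 17]
7. n5.acc = true  [terminal]
8. n6.lim = 17  [S₁.mk - 5]
9. n7.pre = 9  [9]
10. n8.pre = 25  [A₀.pre + 16]
11. n9.lim = 19  [A₀.pre - 6]
12. n10.tag = true  [terminal]
13. n11.acc = false  [terminal]
14. n12.acc = false  [terminal]
15. n9.cnt = -5  [B.lim * -2 + 33]
16. n13.pre = 21  [21]
17. n14.idx = "zy"  [terminal]
18. n15.wid = -3  [terminal]
19. n13.val = "yy"  ["yy"]
20. n8.val = "xv"  ["xv"]
21. n16.pre = 1  [1]
22. n17.lim = 7  [A.pre * -1 + 8]
23. n18.tag = true  [terminal]
24. n19.idx = "pu"  [terminal]
25. n20.acc = true  [terminal]
26. n17.cnt = 16  [B.lim + 9]
27. n21.lim = 4  [A.pre * 3 + 1]
28. n22.acc = true  [terminal]
29. n21.cnt = 23  [B.lim + 19]
30. n16.val = "xz"  ["xz"]
31. n23.pre = 7  [A₀.pre - 2]
32. n24.pre = 29  [A₀.pre * -1 + 36]
33. n25.acc = false  [terminal]
34. n26.tag = false  [terminal]
35. n24.val = "vq"  ["vq"]
36. n23.val = "kvq"  ["k" ++ A₁.val]
37. n7.val = "kxz"  ["k" ++ A₂.val]
38. n6.cnt = 0  [0]
39. n0.mk = 13  [B.cnt + 13]
40. n0.val = false  [S₁.mk > 22]

17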